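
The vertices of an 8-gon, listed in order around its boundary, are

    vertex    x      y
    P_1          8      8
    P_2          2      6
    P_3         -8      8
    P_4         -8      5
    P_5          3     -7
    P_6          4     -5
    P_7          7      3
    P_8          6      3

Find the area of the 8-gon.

124

Cross-terms: 32, 64, 24, 41, 13, 47, 3, 24  ⇒  Σ = 248
Area = |Σ|/2 = 124.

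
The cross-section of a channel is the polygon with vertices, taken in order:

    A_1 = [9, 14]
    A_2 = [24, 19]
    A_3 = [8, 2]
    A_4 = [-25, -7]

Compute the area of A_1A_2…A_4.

Apply the shoelace formula: 2A = Σ (x_i·y_{i+1} − x_{i+1}·y_i), indices taken mod 4.
A_1→A_2: (9)(19) − (24)(14) = -165
A_2→A_3: (24)(2) − (8)(19) = -104
A_3→A_4: (8)(-7) − (-25)(2) = -6
A_4→A_1: (-25)(14) − (9)(-7) = -287
Σ = -562
Area = |Σ|/2 = 281.

281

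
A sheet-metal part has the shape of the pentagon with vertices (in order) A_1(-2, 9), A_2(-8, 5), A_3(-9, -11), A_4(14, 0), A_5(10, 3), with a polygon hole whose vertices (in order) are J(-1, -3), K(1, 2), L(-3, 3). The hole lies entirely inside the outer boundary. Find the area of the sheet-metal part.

232.5

Outer boundary:
Apply the surveyor's formula: 2A = Σ (x_i·y_{i+1} − x_{i+1}·y_i), indices taken mod 5.
Σ = (62) + (133) + (154) + (42) + (96) = 487
Area = |Σ|/2 = 243.5.
Hole:
Apply the surveyor's formula: 2A = Σ (x_i·y_{i+1} − x_{i+1}·y_i), indices taken mod 3.
J→K: (-1)(2) − (1)(-3) = 1
K→L: (1)(3) − (-3)(2) = 9
L→J: (-3)(-3) − (-1)(3) = 12
Σ = 22
Area = |Σ|/2 = 11.
Net area = 243.5 − 11 = 232.5.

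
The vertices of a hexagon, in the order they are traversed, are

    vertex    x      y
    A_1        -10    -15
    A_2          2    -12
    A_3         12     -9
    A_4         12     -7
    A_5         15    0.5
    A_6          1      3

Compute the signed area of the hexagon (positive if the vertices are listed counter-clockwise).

A_1→A_2: (-10)(-12) − (2)(-15) = 150
A_2→A_3: (2)(-9) − (12)(-12) = 126
A_3→A_4: (12)(-7) − (12)(-9) = 24
A_4→A_5: (12)(0.5) − (15)(-7) = 111
A_5→A_6: (15)(3) − (1)(0.5) = 44.5
A_6→A_1: (1)(-15) − (-10)(3) = 15
Σ = 470.5
Signed area = Σ/2 = 235.25 (positive ⇒ counter-clockwise traversal).

235.25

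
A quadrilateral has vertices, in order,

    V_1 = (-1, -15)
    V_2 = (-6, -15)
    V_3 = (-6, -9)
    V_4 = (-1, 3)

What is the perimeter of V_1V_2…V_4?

|V_1V_2| = √((-5)² + (0)²) = √25 = 5
|V_2V_3| = √((0)² + (6)²) = √36 = 6
|V_3V_4| = √((5)² + (12)²) = √169 = 13
|V_4V_1| = √((0)² + (-18)²) = √324 = 18
Perimeter = 5 + 6 + 13 + 18 = 42.

42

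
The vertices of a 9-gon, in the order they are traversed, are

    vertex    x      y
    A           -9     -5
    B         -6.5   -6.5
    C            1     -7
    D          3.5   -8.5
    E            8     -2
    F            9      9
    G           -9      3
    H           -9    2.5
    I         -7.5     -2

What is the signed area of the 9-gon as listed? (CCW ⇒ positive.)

A→B: (-9)(-6.5) − (-6.5)(-5) = 26
B→C: (-6.5)(-7) − (1)(-6.5) = 52
C→D: (1)(-8.5) − (3.5)(-7) = 16
D→E: (3.5)(-2) − (8)(-8.5) = 61
E→F: (8)(9) − (9)(-2) = 90
F→G: (9)(3) − (-9)(9) = 108
G→H: (-9)(2.5) − (-9)(3) = 4.5
H→I: (-9)(-2) − (-7.5)(2.5) = 36.75
I→A: (-7.5)(-5) − (-9)(-2) = 19.5
Σ = 413.75
Signed area = Σ/2 = 206.875 (positive ⇒ counter-clockwise traversal).

206.875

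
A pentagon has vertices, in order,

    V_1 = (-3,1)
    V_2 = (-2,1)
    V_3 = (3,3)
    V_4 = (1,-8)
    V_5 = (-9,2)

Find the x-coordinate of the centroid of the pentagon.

-22/15

Apply the shoelace (surveyor's) formula. First the cross-terms c_i = x_i·y_{i+1} − x_{i+1}·y_i:
  -1, -9, -27, -70, -3  ⇒  2A = -110, A = -55.
Then Σ (x_i + x_{i+1})·c_i = 484, so x̄ = 484 / (6·(-55)) = -22/15.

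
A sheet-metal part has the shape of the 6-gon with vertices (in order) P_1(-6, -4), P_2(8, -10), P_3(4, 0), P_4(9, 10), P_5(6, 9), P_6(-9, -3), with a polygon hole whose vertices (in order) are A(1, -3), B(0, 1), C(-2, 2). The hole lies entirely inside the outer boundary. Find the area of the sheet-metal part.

133.5

Outer boundary:
P_1→P_2: (-6)(-10) − (8)(-4) = 92
P_2→P_3: (8)(0) − (4)(-10) = 40
P_3→P_4: (4)(10) − (9)(0) = 40
P_4→P_5: (9)(9) − (6)(10) = 21
P_5→P_6: (6)(-3) − (-9)(9) = 63
P_6→P_1: (-9)(-4) − (-6)(-3) = 18
Σ = 274
Area = |Σ|/2 = 137.
Hole:
Σ = (1) + (2) + (4) = 7
Area = |Σ|/2 = 3.5.
Net area = 137 − 3.5 = 133.5.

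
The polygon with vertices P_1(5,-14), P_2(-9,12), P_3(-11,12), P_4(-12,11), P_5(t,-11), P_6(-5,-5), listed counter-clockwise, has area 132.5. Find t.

The doubled signed area Σ (x_i y_{i+1} − x_{i+1} y_i) is linear in t.
With t=0 it equals 153; the coefficient of t is -16 (from the two edges through P_5).
So -16·t + 153 = 2·132.5 = 265 ⇒ t = -7.

-7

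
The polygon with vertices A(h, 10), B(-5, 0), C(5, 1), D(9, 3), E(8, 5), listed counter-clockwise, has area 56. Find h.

8

The doubled signed area Σ (x_i y_{i+1} − x_{i+1} y_i) is linear in h.
With h=0 it equals 152; the coefficient of h is -5 (from the two edges through A).
So -5·h + 152 = 2·56 = 112 ⇒ h = 8.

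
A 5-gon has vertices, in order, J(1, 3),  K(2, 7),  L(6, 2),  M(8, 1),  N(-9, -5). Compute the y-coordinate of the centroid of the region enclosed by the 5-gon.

Apply the surveyor's formula. First the cross-terms c_i = x_i·y_{i+1} − x_{i+1}·y_i:
  1, -38, -10, -31, -22  ⇒  2A = -100, A = -50.
Then Σ (y_i + y_{i+1})·c_i = -194, so ȳ = -194 / (6·(-50)) = 97/150.

97/150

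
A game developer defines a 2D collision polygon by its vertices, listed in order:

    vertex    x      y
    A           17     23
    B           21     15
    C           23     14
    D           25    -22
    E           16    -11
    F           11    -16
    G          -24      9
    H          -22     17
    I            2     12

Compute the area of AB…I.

1072

Cross-terms: -228, -51, -856, 77, -135, -285, -210, -298, -158  ⇒  Σ = -2144
Area = |Σ|/2 = 1072.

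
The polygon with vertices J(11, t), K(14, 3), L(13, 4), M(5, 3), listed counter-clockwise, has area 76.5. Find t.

-13

The doubled signed area Σ (x_i y_{i+1} − x_{i+1} y_i) is linear in t.
With t=0 it equals 36; the coefficient of t is -9 (from the two edges through J).
So -9·t + 36 = 2·76.5 = 153 ⇒ t = -13.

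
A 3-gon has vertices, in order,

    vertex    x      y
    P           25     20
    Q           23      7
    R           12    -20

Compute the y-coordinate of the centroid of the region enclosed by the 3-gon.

Apply the shoelace (surveyor's) formula. First the cross-terms c_i = x_i·y_{i+1} − x_{i+1}·y_i:
  -285, -544, 740  ⇒  2A = -89, A = -44.5.
Then Σ (y_i + y_{i+1})·c_i = -623, so ȳ = -623 / (6·(-44.5)) = 7/3.

7/3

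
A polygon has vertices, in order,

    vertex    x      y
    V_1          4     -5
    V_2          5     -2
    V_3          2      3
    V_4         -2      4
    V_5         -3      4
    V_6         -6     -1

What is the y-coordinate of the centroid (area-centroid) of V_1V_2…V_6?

-31/115

Apply the shoelace formula. First the cross-terms c_i = x_i·y_{i+1} − x_{i+1}·y_i:
  17, 19, 14, 4, 27, 34  ⇒  2A = 115, A = 57.5.
Then Σ (y_i + y_{i+1})·c_i = -93, so ȳ = -93 / (6·57.5) = -31/115.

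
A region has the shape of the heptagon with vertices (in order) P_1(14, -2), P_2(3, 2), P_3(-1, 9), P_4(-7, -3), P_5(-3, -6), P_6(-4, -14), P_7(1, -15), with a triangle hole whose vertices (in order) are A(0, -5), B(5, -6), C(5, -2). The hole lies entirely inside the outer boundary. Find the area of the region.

Outer boundary:
Apply the shoelace (surveyor's) formula: 2A = Σ (x_i·y_{i+1} − x_{i+1}·y_i), indices taken mod 7.
Cross-terms: 34, 29, 66, 33, 18, 74, 208  ⇒  Σ = 462
Area = |Σ|/2 = 231.
Hole:
A→B: (0)(-6) − (5)(-5) = 25
B→C: (5)(-2) − (5)(-6) = 20
C→A: (5)(-5) − (0)(-2) = -25
Σ = 20
Area = |Σ|/2 = 10.
Net area = 231 − 10 = 221.

221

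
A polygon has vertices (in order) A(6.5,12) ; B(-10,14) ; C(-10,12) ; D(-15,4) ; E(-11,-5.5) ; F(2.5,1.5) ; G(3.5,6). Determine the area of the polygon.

Apply the shoelace (surveyor's) formula: 2A = Σ (x_i·y_{i+1} − x_{i+1}·y_i), indices taken mod 7.
Cross-terms: 211, 20, 140, 126.5, -2.75, 9.75, 3  ⇒  Σ = 507.5
Area = |Σ|/2 = 253.75.

253.75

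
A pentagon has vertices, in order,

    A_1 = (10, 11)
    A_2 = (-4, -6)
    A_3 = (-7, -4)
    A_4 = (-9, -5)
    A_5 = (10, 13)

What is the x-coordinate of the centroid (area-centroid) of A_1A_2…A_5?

87/130

Apply the shoelace (surveyor's) formula. First the cross-terms c_i = x_i·y_{i+1} − x_{i+1}·y_i:
  -16, -26, -1, -67, -20  ⇒  2A = -130, A = -65.
Then Σ (x_i + x_{i+1})·c_i = -261, so x̄ = -261 / (6·(-65)) = 87/130.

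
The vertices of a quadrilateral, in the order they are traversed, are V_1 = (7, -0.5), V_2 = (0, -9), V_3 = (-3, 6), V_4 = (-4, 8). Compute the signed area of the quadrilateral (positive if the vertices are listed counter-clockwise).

-72

Apply Gauss's area formula: 2A = Σ (x_i·y_{i+1} − x_{i+1}·y_i), indices taken mod 4.
Σ = (-63) + (-27) + (0) + (-54) = -144
Signed area = Σ/2 = -72 (negative ⇒ clockwise traversal).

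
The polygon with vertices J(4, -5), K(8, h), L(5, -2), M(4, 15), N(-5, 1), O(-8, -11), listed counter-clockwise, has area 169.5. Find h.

-6

Write out the shoelace sum; only the two edges meeting at K involve h:
2·Area = [(4·h − 8·(-5)) + (8·(-2) − 5·h)] + 309
       = -1·h + 333 = 339
⇒ h = -6.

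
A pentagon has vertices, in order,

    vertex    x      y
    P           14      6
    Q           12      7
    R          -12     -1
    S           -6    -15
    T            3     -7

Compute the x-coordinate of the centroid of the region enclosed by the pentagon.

Apply Gauss's area formula. First the cross-terms c_i = x_i·y_{i+1} − x_{i+1}·y_i:
  26, 72, 174, 87, 116  ⇒  2A = 475, A = 237.5.
Then Σ (x_i + x_{i+1})·c_i = -745, so x̄ = -745 / (6·237.5) = -149/285.

-149/285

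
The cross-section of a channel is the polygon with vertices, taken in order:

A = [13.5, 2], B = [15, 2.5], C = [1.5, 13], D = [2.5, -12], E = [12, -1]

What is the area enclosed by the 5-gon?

161.75

Cross-terms: 3.75, 191.25, -50.5, 141.5, 37.5  ⇒  Σ = 323.5
Area = |Σ|/2 = 161.75.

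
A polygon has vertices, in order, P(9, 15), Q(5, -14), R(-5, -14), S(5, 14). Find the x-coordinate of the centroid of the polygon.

3

Apply Gauss's area formula. First the cross-terms c_i = x_i·y_{i+1} − x_{i+1}·y_i:
  -201, -140, 0, -51  ⇒  2A = -392, A = -196.
Then Σ (x_i + x_{i+1})·c_i = -3528, so x̄ = -3528 / (6·(-196)) = 3.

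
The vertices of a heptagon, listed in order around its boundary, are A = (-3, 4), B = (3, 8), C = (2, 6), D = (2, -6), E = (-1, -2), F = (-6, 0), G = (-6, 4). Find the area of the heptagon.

Apply the surveyor's formula: 2A = Σ (x_i·y_{i+1} − x_{i+1}·y_i), indices taken mod 7.
Σ = (-36) + (2) + (-24) + (-10) + (-12) + (-24) + (-12) = -116
Area = |Σ|/2 = 58.

58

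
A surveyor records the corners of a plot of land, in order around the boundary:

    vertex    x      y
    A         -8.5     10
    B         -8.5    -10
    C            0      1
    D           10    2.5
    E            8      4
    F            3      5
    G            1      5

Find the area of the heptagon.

131

Apply Gauss's area formula: 2A = Σ (x_i·y_{i+1} − x_{i+1}·y_i), indices taken mod 7.
Σ = (170) + (-8.5) + (-10) + (20) + (28) + (10) + (52.5) = 262
Area = |Σ|/2 = 131.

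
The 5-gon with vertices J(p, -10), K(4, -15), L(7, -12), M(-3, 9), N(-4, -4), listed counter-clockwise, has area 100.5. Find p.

1

The doubled signed area Σ (x_i y_{i+1} − x_{i+1} y_i) is linear in p.
With p=0 it equals 212; the coefficient of p is -11 (from the two edges through J).
So -11·p + 212 = 2·100.5 = 201 ⇒ p = 1.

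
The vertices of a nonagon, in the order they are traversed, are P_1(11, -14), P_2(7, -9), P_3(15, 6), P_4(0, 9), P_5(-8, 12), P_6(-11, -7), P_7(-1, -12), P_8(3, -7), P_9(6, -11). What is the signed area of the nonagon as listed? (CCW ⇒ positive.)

Apply the shoelace (surveyor's) formula: 2A = Σ (x_i·y_{i+1} − x_{i+1}·y_i), indices taken mod 9.
Cross-terms: -1, 177, 135, 72, 188, 125, 43, 9, 37  ⇒  Σ = 785
Signed area = Σ/2 = 392.5 (positive ⇒ counter-clockwise traversal).

392.5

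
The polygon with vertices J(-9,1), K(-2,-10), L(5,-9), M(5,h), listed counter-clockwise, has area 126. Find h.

3

The doubled signed area Σ (x_i y_{i+1} − x_{i+1} y_i) is linear in h.
With h=0 it equals 210; the coefficient of h is 14 (from the two edges through M).
So 14·h + 210 = 2·126 = 252 ⇒ h = 3.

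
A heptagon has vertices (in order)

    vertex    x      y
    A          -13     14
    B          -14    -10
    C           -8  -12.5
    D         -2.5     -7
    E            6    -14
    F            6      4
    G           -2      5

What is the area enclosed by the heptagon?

352.875

Apply Gauss's area formula: 2A = Σ (x_i·y_{i+1} − x_{i+1}·y_i), indices taken mod 7.
Cross-terms: 326, 95, 24.75, 77, 108, 38, 37  ⇒  Σ = 705.75
Area = |Σ|/2 = 352.875.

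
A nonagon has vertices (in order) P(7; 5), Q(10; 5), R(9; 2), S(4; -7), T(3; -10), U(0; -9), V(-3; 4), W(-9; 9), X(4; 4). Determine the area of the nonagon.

Apply the surveyor's formula: 2A = Σ (x_i·y_{i+1} − x_{i+1}·y_i), indices taken mod 9.
Σ = (-15) + (-25) + (-71) + (-19) + (-27) + (-27) + (9) + (-72) + (-8) = -255
Area = |Σ|/2 = 127.5.

127.5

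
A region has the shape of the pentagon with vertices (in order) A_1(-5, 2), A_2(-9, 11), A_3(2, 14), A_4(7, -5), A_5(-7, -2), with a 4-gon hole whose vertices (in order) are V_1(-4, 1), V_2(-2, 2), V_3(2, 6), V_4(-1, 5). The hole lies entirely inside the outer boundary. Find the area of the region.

176.5

Outer boundary:
Apply the shoelace formula: 2A = Σ (x_i·y_{i+1} − x_{i+1}·y_i), indices taken mod 5.
A_1→A_2: (-5)(11) − (-9)(2) = -37
A_2→A_3: (-9)(14) − (2)(11) = -148
A_3→A_4: (2)(-5) − (7)(14) = -108
A_4→A_5: (7)(-2) − (-7)(-5) = -49
A_5→A_1: (-7)(2) − (-5)(-2) = -24
Σ = -366
Area = |Σ|/2 = 183.
Hole:
Apply the shoelace formula: 2A = Σ (x_i·y_{i+1} − x_{i+1}·y_i), indices taken mod 4.
V_1→V_2: (-4)(2) − (-2)(1) = -6
V_2→V_3: (-2)(6) − (2)(2) = -16
V_3→V_4: (2)(5) − (-1)(6) = 16
V_4→V_1: (-1)(1) − (-4)(5) = 19
Σ = 13
Area = |Σ|/2 = 6.5.
Net area = 183 − 6.5 = 176.5.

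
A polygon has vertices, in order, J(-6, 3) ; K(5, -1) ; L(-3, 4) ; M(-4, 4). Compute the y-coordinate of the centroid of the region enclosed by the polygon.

149/72

Apply the shoelace (surveyor's) formula. First the cross-terms c_i = x_i·y_{i+1} − x_{i+1}·y_i:
  -9, 17, 4, 12  ⇒  2A = 24, A = 12.
Then Σ (y_i + y_{i+1})·c_i = 149, so ȳ = 149 / (6·12) = 149/72.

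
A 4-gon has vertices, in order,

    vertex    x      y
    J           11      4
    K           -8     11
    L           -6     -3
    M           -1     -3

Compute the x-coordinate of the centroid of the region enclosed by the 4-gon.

Apply the shoelace formula. First the cross-terms c_i = x_i·y_{i+1} − x_{i+1}·y_i:
  153, 90, 15, 29  ⇒  2A = 287, A = 143.5.
Then Σ (x_i + x_{i+1})·c_i = -616, so x̄ = -616 / (6·143.5) = -88/123.

-88/123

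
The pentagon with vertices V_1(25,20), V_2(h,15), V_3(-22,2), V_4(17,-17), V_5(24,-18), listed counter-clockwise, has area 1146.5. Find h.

-12

Write out the shoelace sum; only the two edges meeting at V_2 involve h:
2·Area = [(25·15 − h·20) + (h·2 − (-22)·15)] + 1372
       = -18·h + 2077 = 2293
⇒ h = -12.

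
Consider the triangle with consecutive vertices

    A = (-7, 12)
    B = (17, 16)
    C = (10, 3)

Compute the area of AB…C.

Apply the shoelace (surveyor's) formula: 2A = Σ (x_i·y_{i+1} − x_{i+1}·y_i), indices taken mod 3.
Σ = (-316) + (-109) + (141) = -284
Area = |Σ|/2 = 142.

142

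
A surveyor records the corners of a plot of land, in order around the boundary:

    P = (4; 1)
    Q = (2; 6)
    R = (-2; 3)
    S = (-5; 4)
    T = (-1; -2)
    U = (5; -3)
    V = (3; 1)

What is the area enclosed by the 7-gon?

43.5

Σ = (22) + (18) + (7) + (14) + (13) + (14) + (-1) = 87
Area = |Σ|/2 = 43.5.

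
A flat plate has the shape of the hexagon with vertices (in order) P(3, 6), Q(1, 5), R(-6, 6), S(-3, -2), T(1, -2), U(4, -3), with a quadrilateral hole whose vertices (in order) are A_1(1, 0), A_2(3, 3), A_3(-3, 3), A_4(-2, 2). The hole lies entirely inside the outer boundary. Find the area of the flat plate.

Outer boundary:
Cross-terms: 9, 36, 30, 8, 5, 33  ⇒  Σ = 121
Area = |Σ|/2 = 60.5.
Hole:
Cross-terms: 3, 18, 0, -2  ⇒  Σ = 19
Area = |Σ|/2 = 9.5.
Net area = 60.5 − 9.5 = 51.

51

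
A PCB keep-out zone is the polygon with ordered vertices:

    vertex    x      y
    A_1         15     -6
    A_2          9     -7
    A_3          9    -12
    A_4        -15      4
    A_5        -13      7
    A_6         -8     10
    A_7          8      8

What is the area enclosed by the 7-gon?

Apply Gauss's area formula: 2A = Σ (x_i·y_{i+1} − x_{i+1}·y_i), indices taken mod 7.
Cross-terms: -51, -45, -144, -53, -74, -144, -168  ⇒  Σ = -679
Area = |Σ|/2 = 339.5.

339.5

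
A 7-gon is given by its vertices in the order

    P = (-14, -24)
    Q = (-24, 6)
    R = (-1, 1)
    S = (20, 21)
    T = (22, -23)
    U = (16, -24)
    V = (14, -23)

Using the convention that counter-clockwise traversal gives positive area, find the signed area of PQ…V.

Apply the shoelace (surveyor's) formula: 2A = Σ (x_i·y_{i+1} − x_{i+1}·y_i), indices taken mod 7.
P→Q: (-14)(6) − (-24)(-24) = -660
Q→R: (-24)(1) − (-1)(6) = -18
R→S: (-1)(21) − (20)(1) = -41
S→T: (20)(-23) − (22)(21) = -922
T→U: (22)(-24) − (16)(-23) = -160
U→V: (16)(-23) − (14)(-24) = -32
V→P: (14)(-24) − (-14)(-23) = -658
Σ = -2491
Signed area = Σ/2 = -1245.5 (negative ⇒ clockwise traversal).

-1245.5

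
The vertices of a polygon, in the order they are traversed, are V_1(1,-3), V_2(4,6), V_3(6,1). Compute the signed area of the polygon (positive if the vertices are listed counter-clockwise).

Apply the shoelace formula: 2A = Σ (x_i·y_{i+1} − x_{i+1}·y_i), indices taken mod 3.
V_1→V_2: (1)(6) − (4)(-3) = 18
V_2→V_3: (4)(1) − (6)(6) = -32
V_3→V_1: (6)(-3) − (1)(1) = -19
Σ = -33
Signed area = Σ/2 = -16.5 (negative ⇒ clockwise traversal).

-16.5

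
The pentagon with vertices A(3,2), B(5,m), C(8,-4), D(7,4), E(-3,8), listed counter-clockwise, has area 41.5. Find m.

-3

Write out the shoelace sum; only the two edges meeting at B involve m:
2·Area = [(3·m − 5·2) + (5·(-4) − 8·m)] + 98
       = -5·m + 68 = 83
⇒ m = -3.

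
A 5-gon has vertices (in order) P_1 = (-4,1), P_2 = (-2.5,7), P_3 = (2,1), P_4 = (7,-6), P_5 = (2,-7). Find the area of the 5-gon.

62

Σ = (-25.5) + (-16.5) + (-19) + (-37) + (-26) = -124
Area = |Σ|/2 = 62.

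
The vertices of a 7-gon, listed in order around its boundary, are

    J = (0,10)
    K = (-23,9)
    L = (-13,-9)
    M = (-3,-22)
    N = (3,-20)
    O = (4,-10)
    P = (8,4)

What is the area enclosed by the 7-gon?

582.5

Apply the surveyor's formula: 2A = Σ (x_i·y_{i+1} − x_{i+1}·y_i), indices taken mod 7.
Σ = (230) + (324) + (259) + (126) + (50) + (96) + (80) = 1165
Area = |Σ|/2 = 582.5.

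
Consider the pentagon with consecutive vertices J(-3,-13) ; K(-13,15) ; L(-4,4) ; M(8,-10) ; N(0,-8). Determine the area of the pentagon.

Cross-terms: -214, 8, 8, -64, -24  ⇒  Σ = -286
Area = |Σ|/2 = 143.

143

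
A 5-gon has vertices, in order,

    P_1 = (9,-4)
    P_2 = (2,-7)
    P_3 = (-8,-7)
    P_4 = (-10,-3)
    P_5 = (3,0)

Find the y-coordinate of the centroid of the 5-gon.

-1033/261

Apply Gauss's area formula. First the cross-terms c_i = x_i·y_{i+1} − x_{i+1}·y_i:
  -55, -70, -46, 9, -12  ⇒  2A = -174, A = -87.
Then Σ (y_i + y_{i+1})·c_i = 2066, so ȳ = 2066 / (6·(-87)) = -1033/261.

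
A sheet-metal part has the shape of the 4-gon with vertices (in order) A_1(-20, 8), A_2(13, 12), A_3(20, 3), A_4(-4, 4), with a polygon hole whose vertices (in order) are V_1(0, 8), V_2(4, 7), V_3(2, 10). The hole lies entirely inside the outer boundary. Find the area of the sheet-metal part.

197.5

Outer boundary:
Apply the shoelace (surveyor's) formula: 2A = Σ (x_i·y_{i+1} − x_{i+1}·y_i), indices taken mod 4.
A_1→A_2: (-20)(12) − (13)(8) = -344
A_2→A_3: (13)(3) − (20)(12) = -201
A_3→A_4: (20)(4) − (-4)(3) = 92
A_4→A_1: (-4)(8) − (-20)(4) = 48
Σ = -405
Area = |Σ|/2 = 202.5.
Hole:
Apply the shoelace (surveyor's) formula: 2A = Σ (x_i·y_{i+1} − x_{i+1}·y_i), indices taken mod 3.
Σ = (-32) + (26) + (16) = 10
Area = |Σ|/2 = 5.
Net area = 202.5 − 5 = 197.5.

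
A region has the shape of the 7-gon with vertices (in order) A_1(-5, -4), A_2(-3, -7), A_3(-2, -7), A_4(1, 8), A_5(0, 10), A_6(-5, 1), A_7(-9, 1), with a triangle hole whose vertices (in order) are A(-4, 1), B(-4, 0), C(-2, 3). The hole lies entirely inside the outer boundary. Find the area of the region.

Outer boundary:
Σ = (23) + (7) + (-9) + (10) + (50) + (4) + (41) = 126
Area = |Σ|/2 = 63.
Hole:
Apply Gauss's area formula: 2A = Σ (x_i·y_{i+1} − x_{i+1}·y_i), indices taken mod 3.
Cross-terms: 4, -12, 10  ⇒  Σ = 2
Area = |Σ|/2 = 1.
Net area = 63 − 1 = 62.

62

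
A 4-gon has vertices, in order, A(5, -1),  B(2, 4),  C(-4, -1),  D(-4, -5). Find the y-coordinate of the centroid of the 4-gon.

-2/3

Apply Gauss's area formula. First the cross-terms c_i = x_i·y_{i+1} − x_{i+1}·y_i:
  22, 14, 16, 29  ⇒  2A = 81, A = 40.5.
Then Σ (y_i + y_{i+1})·c_i = -162, so ȳ = -162 / (6·40.5) = -2/3.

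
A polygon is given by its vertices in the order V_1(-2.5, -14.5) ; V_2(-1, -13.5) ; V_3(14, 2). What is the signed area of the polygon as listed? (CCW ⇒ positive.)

Apply Gauss's area formula: 2A = Σ (x_i·y_{i+1} − x_{i+1}·y_i), indices taken mod 3.
Σ = (19.25) + (187) + (-198) = 8.25
Signed area = Σ/2 = 4.125 (positive ⇒ counter-clockwise traversal).

4.125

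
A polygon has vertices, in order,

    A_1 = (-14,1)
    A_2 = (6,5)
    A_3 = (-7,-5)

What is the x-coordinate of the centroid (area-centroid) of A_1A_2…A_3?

-5

Apply the surveyor's formula. First the cross-terms c_i = x_i·y_{i+1} − x_{i+1}·y_i:
  -76, 5, -77  ⇒  2A = -148, A = -74.
Then Σ (x_i + x_{i+1})·c_i = 2220, so x̄ = 2220 / (6·(-74)) = -5.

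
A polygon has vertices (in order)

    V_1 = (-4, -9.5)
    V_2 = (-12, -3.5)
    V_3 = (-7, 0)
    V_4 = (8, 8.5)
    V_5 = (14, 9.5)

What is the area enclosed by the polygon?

161

Apply Gauss's area formula: 2A = Σ (x_i·y_{i+1} − x_{i+1}·y_i), indices taken mod 5.
Cross-terms: -100, -24.5, -59.5, -43, -95  ⇒  Σ = -322
Area = |Σ|/2 = 161.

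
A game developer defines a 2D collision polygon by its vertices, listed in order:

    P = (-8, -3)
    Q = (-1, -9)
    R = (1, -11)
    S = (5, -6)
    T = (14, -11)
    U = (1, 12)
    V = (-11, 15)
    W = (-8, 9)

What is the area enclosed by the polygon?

305

Apply Gauss's area formula: 2A = Σ (x_i·y_{i+1} − x_{i+1}·y_i), indices taken mod 8.
Σ = (69) + (20) + (49) + (29) + (179) + (147) + (21) + (96) = 610
Area = |Σ|/2 = 305.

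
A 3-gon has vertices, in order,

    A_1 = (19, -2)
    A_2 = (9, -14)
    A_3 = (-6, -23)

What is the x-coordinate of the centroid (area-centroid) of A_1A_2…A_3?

Apply the surveyor's formula. First the cross-terms c_i = x_i·y_{i+1} − x_{i+1}·y_i:
  -248, -291, 449  ⇒  2A = -90, A = -45.
Then Σ (x_i + x_{i+1})·c_i = -1980, so x̄ = -1980 / (6·(-45)) = 22/3.

22/3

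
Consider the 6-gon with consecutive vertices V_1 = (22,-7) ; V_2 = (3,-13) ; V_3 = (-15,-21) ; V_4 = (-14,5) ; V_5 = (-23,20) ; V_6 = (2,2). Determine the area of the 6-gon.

Apply the shoelace (surveyor's) formula: 2A = Σ (x_i·y_{i+1} − x_{i+1}·y_i), indices taken mod 6.
V_1→V_2: (22)(-13) − (3)(-7) = -265
V_2→V_3: (3)(-21) − (-15)(-13) = -258
V_3→V_4: (-15)(5) − (-14)(-21) = -369
V_4→V_5: (-14)(20) − (-23)(5) = -165
V_5→V_6: (-23)(2) − (2)(20) = -86
V_6→V_1: (2)(-7) − (22)(2) = -58
Σ = -1201
Area = |Σ|/2 = 600.5.

600.5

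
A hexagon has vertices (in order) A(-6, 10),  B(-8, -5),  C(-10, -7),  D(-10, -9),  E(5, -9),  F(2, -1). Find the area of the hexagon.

Σ = (110) + (6) + (20) + (135) + (13) + (14) = 298
Area = |Σ|/2 = 149.

149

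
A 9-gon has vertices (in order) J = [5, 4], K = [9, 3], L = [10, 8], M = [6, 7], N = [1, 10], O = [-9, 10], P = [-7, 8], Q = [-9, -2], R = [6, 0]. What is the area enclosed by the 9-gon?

Σ = (-21) + (42) + (22) + (53) + (100) + (-2) + (86) + (12) + (24) = 316
Area = |Σ|/2 = 158.

158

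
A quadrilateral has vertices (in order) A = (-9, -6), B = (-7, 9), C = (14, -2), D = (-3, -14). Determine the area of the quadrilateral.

272.5

Apply the shoelace formula: 2A = Σ (x_i·y_{i+1} − x_{i+1}·y_i), indices taken mod 4.
Σ = (-123) + (-112) + (-202) + (-108) = -545
Area = |Σ|/2 = 272.5.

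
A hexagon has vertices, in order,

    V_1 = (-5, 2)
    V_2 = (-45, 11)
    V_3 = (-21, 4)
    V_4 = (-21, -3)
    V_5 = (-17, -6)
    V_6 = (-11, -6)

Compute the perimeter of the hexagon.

94

|V_1V_2| = √((-40)² + (9)²) = √1681 = 41
|V_2V_3| = √((24)² + (-7)²) = √625 = 25
|V_3V_4| = √((0)² + (-7)²) = √49 = 7
|V_4V_5| = √((4)² + (-3)²) = √25 = 5
|V_5V_6| = √((6)² + (0)²) = √36 = 6
|V_6V_1| = √((6)² + (8)²) = √100 = 10
Perimeter = 41 + 25 + 7 + 5 + 6 + 10 = 94.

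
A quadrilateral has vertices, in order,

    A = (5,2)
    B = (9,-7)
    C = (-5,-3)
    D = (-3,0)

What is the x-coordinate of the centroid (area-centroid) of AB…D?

31/13

Apply the surveyor's formula. First the cross-terms c_i = x_i·y_{i+1} − x_{i+1}·y_i:
  -53, -62, -9, -6  ⇒  2A = -130, A = -65.
Then Σ (x_i + x_{i+1})·c_i = -930, so x̄ = -930 / (6·(-65)) = 31/13.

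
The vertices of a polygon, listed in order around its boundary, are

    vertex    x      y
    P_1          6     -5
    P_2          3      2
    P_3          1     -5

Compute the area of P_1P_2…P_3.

Apply the shoelace (surveyor's) formula: 2A = Σ (x_i·y_{i+1} − x_{i+1}·y_i), indices taken mod 3.
Σ = (27) + (-17) + (25) = 35
Area = |Σ|/2 = 17.5.

17.5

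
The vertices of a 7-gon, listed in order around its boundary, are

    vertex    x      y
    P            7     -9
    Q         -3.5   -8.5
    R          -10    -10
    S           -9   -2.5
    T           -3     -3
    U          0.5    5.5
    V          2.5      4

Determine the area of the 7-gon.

131.875

Cross-terms: -91, -50, -65, 19.5, -15, -11.75, -50.5  ⇒  Σ = -263.75
Area = |Σ|/2 = 131.875.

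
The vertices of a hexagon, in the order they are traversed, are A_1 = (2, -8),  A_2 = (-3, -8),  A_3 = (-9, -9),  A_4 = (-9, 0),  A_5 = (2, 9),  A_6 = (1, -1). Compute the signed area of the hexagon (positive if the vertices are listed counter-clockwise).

-132

Σ = (-40) + (-45) + (-81) + (-81) + (-11) + (-6) = -264
Signed area = Σ/2 = -132 (negative ⇒ clockwise traversal).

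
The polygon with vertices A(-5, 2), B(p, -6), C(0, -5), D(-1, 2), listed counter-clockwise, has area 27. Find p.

The doubled signed area Σ (x_i y_{i+1} − x_{i+1} y_i) is linear in p.
With p=0 it equals 33; the coefficient of p is -7 (from the two edges through B).
So -7·p + 33 = 2·27 = 54 ⇒ p = -3.

-3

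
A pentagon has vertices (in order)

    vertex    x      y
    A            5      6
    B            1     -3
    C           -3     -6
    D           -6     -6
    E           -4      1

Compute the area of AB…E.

56.5

Σ = (-21) + (-15) + (-18) + (-30) + (-29) = -113
Area = |Σ|/2 = 56.5.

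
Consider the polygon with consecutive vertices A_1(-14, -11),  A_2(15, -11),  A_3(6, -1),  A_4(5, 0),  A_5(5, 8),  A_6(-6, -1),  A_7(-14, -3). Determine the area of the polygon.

287

Apply the shoelace (surveyor's) formula: 2A = Σ (x_i·y_{i+1} − x_{i+1}·y_i), indices taken mod 7.
Σ = (319) + (51) + (5) + (40) + (43) + (4) + (112) = 574
Area = |Σ|/2 = 287.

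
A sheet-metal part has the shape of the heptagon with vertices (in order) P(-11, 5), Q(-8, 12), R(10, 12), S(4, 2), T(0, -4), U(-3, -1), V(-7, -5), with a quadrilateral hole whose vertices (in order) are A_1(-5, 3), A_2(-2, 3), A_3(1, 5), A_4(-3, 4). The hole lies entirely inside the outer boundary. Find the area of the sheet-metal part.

219

Outer boundary:
Apply Gauss's area formula: 2A = Σ (x_i·y_{i+1} − x_{i+1}·y_i), indices taken mod 7.
Cross-terms: -92, -216, -28, -16, -12, 8, -90  ⇒  Σ = -446
Area = |Σ|/2 = 223.
Hole:
Apply the shoelace formula: 2A = Σ (x_i·y_{i+1} − x_{i+1}·y_i), indices taken mod 4.
Σ = (-9) + (-13) + (19) + (11) = 8
Area = |Σ|/2 = 4.
Net area = 223 − 4 = 219.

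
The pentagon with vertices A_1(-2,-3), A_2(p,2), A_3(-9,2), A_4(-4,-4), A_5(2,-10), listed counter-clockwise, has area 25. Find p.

-6

The doubled signed area Σ (x_i y_{i+1} − x_{i+1} y_i) is linear in p.
With p=0 it equals 80; the coefficient of p is 5 (from the two edges through A_2).
So 5·p + 80 = 2·25 = 50 ⇒ p = -6.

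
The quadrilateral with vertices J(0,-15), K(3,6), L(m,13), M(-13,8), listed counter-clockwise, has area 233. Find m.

9

The doubled signed area Σ (x_i y_{i+1} − x_{i+1} y_i) is linear in m.
With m=0 it equals 448; the coefficient of m is 2 (from the two edges through L).
So 2·m + 448 = 2·233 = 466 ⇒ m = 9.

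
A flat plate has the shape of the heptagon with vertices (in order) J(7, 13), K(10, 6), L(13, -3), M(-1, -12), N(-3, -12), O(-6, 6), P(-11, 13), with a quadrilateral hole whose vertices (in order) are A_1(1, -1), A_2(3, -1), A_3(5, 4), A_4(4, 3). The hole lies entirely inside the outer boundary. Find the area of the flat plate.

352

Outer boundary:
Apply the shoelace formula: 2A = Σ (x_i·y_{i+1} − x_{i+1}·y_i), indices taken mod 7.
Cross-terms: -88, -108, -159, -24, -90, -12, -234  ⇒  Σ = -715
Area = |Σ|/2 = 357.5.
Hole:
Σ = (2) + (17) + (-1) + (-7) = 11
Area = |Σ|/2 = 5.5.
Net area = 357.5 − 5.5 = 352.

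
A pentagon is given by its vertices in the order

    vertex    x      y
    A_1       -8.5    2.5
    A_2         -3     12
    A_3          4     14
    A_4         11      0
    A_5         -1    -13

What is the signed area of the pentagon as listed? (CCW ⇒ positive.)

-297.25

Apply the shoelace (surveyor's) formula: 2A = Σ (x_i·y_{i+1} − x_{i+1}·y_i), indices taken mod 5.
Σ = (-94.5) + (-90) + (-154) + (-143) + (-113) = -594.5
Signed area = Σ/2 = -297.25 (negative ⇒ clockwise traversal).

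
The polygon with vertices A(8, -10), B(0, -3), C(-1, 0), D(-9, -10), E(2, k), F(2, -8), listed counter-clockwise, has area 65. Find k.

-9

The doubled signed area Σ (x_i y_{i+1} − x_{i+1} y_i) is linear in k.
With k=0 it equals 31; the coefficient of k is -11 (from the two edges through E).
So -11·k + 31 = 2·65 = 130 ⇒ k = -9.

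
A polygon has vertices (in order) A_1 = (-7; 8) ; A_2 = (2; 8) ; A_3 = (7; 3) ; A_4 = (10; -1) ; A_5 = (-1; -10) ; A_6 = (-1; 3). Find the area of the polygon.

Σ = (-72) + (-50) + (-37) + (-101) + (-13) + (13) = -260
Area = |Σ|/2 = 130.

130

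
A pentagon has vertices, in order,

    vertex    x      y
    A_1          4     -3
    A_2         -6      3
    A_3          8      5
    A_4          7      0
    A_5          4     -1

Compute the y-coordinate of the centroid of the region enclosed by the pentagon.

Apply the shoelace (surveyor's) formula. First the cross-terms c_i = x_i·y_{i+1} − x_{i+1}·y_i:
  -6, -54, -35, -7, -8  ⇒  2A = -110, A = -55.
Then Σ (y_i + y_{i+1})·c_i = -568, so ȳ = -568 / (6·(-55)) = 284/165.

284/165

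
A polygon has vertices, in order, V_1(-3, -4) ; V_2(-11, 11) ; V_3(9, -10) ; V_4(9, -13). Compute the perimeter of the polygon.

64

|V_1V_2| = √((-8)² + (15)²) = √289 = 17
|V_2V_3| = √((20)² + (-21)²) = √841 = 29
|V_3V_4| = √((0)² + (-3)²) = √9 = 3
|V_4V_1| = √((-12)² + (9)²) = √225 = 15
Perimeter = 17 + 29 + 3 + 15 = 64.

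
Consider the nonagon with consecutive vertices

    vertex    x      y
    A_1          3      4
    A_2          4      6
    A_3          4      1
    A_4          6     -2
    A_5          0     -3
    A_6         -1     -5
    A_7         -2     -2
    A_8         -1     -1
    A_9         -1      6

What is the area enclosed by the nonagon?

Σ = (2) + (-20) + (-14) + (-18) + (-3) + (-8) + (0) + (-7) + (-22) = -90
Area = |Σ|/2 = 45.

45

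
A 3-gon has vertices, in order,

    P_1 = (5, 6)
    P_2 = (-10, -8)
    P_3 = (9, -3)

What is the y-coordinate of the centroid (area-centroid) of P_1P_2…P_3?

-5/3

Apply Gauss's area formula. First the cross-terms c_i = x_i·y_{i+1} − x_{i+1}·y_i:
  20, 102, 69  ⇒  2A = 191, A = 95.5.
Then Σ (y_i + y_{i+1})·c_i = -955, so ȳ = -955 / (6·95.5) = -5/3.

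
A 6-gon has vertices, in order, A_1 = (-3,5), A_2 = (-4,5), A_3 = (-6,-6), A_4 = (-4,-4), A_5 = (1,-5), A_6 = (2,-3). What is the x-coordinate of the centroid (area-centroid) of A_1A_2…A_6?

Apply the shoelace formula. First the cross-terms c_i = x_i·y_{i+1} − x_{i+1}·y_i:
  5, 54, 0, 24, 7, 1  ⇒  2A = 91, A = 45.5.
Then Σ (x_i + x_{i+1})·c_i = -627, so x̄ = -627 / (6·45.5) = -209/91.

-209/91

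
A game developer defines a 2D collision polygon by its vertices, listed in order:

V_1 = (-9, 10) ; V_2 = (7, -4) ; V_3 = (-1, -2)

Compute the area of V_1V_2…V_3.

Apply the surveyor's formula: 2A = Σ (x_i·y_{i+1} − x_{i+1}·y_i), indices taken mod 3.
Σ = (-34) + (-18) + (-28) = -80
Area = |Σ|/2 = 40.

40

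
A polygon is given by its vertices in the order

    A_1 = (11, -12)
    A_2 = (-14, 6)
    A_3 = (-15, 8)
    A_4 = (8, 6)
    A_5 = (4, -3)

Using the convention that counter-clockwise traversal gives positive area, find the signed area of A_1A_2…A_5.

-170.5

Apply the shoelace formula: 2A = Σ (x_i·y_{i+1} − x_{i+1}·y_i), indices taken mod 5.
Σ = (-102) + (-22) + (-154) + (-48) + (-15) = -341
Signed area = Σ/2 = -170.5 (negative ⇒ clockwise traversal).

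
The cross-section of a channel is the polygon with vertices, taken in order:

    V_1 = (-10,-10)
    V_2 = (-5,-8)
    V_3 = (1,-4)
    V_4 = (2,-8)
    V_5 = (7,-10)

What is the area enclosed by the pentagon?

38

Apply the shoelace formula: 2A = Σ (x_i·y_{i+1} − x_{i+1}·y_i), indices taken mod 5.
Cross-terms: 30, 28, 0, 36, -170  ⇒  Σ = -76
Area = |Σ|/2 = 38.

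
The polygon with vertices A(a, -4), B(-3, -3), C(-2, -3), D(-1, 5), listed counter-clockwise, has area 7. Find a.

-4

The doubled signed area Σ (x_i y_{i+1} − x_{i+1} y_i) is linear in a.
With a=0 it equals -18; the coefficient of a is -8 (from the two edges through A).
So -8·a + -18 = 2·7 = 14 ⇒ a = -4.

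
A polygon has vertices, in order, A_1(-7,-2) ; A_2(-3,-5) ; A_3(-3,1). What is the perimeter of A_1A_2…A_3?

16

|A_1A_2| = √((4)² + (-3)²) = √25 = 5
|A_2A_3| = √((0)² + (6)²) = √36 = 6
|A_3A_1| = √((-4)² + (-3)²) = √25 = 5
Perimeter = 5 + 6 + 5 = 16.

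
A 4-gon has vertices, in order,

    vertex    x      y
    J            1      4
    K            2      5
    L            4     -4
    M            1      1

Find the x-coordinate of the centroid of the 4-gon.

Apply the shoelace formula. First the cross-terms c_i = x_i·y_{i+1} − x_{i+1}·y_i:
  -3, -28, 8, 3  ⇒  2A = -20, A = -10.
Then Σ (x_i + x_{i+1})·c_i = -131, so x̄ = -131 / (6·(-10)) = 131/60.

131/60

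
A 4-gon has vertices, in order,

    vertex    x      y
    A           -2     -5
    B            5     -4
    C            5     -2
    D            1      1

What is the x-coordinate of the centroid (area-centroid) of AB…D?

Apply Gauss's area formula. First the cross-terms c_i = x_i·y_{i+1} − x_{i+1}·y_i:
  33, 10, 7, -3  ⇒  2A = 47, A = 23.5.
Then Σ (x_i + x_{i+1})·c_i = 244, so x̄ = 244 / (6·23.5) = 244/141.

244/141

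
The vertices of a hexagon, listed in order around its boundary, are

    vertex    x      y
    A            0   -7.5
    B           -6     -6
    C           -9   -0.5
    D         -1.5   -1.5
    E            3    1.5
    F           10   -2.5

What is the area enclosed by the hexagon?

89.25

Apply the shoelace formula: 2A = Σ (x_i·y_{i+1} − x_{i+1}·y_i), indices taken mod 6.
Cross-terms: -45, -51, 12.75, 2.25, -22.5, -75  ⇒  Σ = -178.5
Area = |Σ|/2 = 89.25.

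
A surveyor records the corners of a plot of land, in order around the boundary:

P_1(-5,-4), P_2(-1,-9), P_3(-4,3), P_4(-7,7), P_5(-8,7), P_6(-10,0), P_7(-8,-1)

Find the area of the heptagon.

Cross-terms: 41, -39, -7, 7, 70, 10, 27  ⇒  Σ = 109
Area = |Σ|/2 = 54.5.

54.5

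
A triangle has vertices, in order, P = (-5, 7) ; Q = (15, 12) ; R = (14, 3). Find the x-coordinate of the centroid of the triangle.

Apply Gauss's area formula. First the cross-terms c_i = x_i·y_{i+1} − x_{i+1}·y_i:
  -165, -123, 113  ⇒  2A = -175, A = -87.5.
Then Σ (x_i + x_{i+1})·c_i = -4200, so x̄ = -4200 / (6·(-87.5)) = 8.

8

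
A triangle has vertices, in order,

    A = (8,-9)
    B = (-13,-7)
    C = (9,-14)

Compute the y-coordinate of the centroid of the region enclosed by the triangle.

Apply the surveyor's formula. First the cross-terms c_i = x_i·y_{i+1} − x_{i+1}·y_i:
  -173, 245, 31  ⇒  2A = 103, A = 51.5.
Then Σ (y_i + y_{i+1})·c_i = -3090, so ȳ = -3090 / (6·51.5) = -10.

-10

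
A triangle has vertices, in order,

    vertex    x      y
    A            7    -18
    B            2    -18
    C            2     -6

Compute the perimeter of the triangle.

|AB| = √((-5)² + (0)²) = √25 = 5
|BC| = √((0)² + (12)²) = √144 = 12
|CA| = √((5)² + (-12)²) = √169 = 13
Perimeter = 5 + 12 + 13 = 30.

30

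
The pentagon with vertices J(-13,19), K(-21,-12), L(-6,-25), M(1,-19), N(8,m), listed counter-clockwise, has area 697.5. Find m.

Write out the shoelace sum; only the two edges meeting at N involve m:
2·Area = [(1·m − 8·(-19)) + (8·19 − (-13)·m)] + 1147
       = 14·m + 1451 = 1395
⇒ m = -4.

-4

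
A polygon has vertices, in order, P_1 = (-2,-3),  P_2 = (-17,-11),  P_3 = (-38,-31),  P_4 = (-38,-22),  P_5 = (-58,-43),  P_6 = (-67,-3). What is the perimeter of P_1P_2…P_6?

190

|P_1P_2| = √((-15)² + (-8)²) = √289 = 17
|P_2P_3| = √((-21)² + (-20)²) = √841 = 29
|P_3P_4| = √((0)² + (9)²) = √81 = 9
|P_4P_5| = √((-20)² + (-21)²) = √841 = 29
|P_5P_6| = √((-9)² + (40)²) = √1681 = 41
|P_6P_1| = √((65)² + (0)²) = √4225 = 65
Perimeter = 17 + 29 + 9 + 29 + 41 + 65 = 190.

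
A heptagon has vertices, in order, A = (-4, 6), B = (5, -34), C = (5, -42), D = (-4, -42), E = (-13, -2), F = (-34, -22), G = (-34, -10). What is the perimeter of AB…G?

|AB| = √((9)² + (-40)²) = √1681 = 41
|BC| = √((0)² + (-8)²) = √64 = 8
|CD| = √((-9)² + (0)²) = √81 = 9
|DE| = √((-9)² + (40)²) = √1681 = 41
|EF| = √((-21)² + (-20)²) = √841 = 29
|FG| = √((0)² + (12)²) = √144 = 12
|GA| = √((30)² + (16)²) = √1156 = 34
Perimeter = 41 + 8 + 9 + 41 + 29 + 12 + 34 = 174.

174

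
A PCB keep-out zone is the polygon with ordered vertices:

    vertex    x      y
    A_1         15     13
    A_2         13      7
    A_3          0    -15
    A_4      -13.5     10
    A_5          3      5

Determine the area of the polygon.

297.5

Apply Gauss's area formula: 2A = Σ (x_i·y_{i+1} − x_{i+1}·y_i), indices taken mod 5.
A_1→A_2: (15)(7) − (13)(13) = -64
A_2→A_3: (13)(-15) − (0)(7) = -195
A_3→A_4: (0)(10) − (-13.5)(-15) = -202.5
A_4→A_5: (-13.5)(5) − (3)(10) = -97.5
A_5→A_1: (3)(13) − (15)(5) = -36
Σ = -595
Area = |Σ|/2 = 297.5.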